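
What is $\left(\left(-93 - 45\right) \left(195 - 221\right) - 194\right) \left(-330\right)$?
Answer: $-1120020$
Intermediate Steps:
$\left(\left(-93 - 45\right) \left(195 - 221\right) - 194\right) \left(-330\right) = \left(\left(-138\right) \left(-26\right) - 194\right) \left(-330\right) = \left(3588 - 194\right) \left(-330\right) = 3394 \left(-330\right) = -1120020$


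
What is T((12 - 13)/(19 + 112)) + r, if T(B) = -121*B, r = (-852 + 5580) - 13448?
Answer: -1142199/131 ≈ -8719.1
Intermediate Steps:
r = -8720 (r = 4728 - 13448 = -8720)
T((12 - 13)/(19 + 112)) + r = -121*(12 - 13)/(19 + 112) - 8720 = -(-121)/131 - 8720 = -121*(-1/131) - 8720 = 121/131 - 8720 = -1142199/131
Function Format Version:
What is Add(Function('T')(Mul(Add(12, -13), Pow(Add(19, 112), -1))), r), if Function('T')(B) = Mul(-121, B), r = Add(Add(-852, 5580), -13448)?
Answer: Rational(-1142199, 131) ≈ -8719.1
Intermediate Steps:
r = -8720 (r = Add(4728, -13448) = -8720)
Add(Function('T')(Mul(Add(12, -13), Pow(Add(19, 112), -1))), r) = Add(Mul(-121, Mul(Add(12, -13), Pow(Add(19, 112), -1))), -8720) = Add(Mul(-121, Mul(-1, Pow(131, -1))), -8720) = Add(Mul(-121, Mul(-1, Rational(1, 131))), -8720) = Add(Mul(-121, Rational(-1, 131)), -8720) = Add(Rational(121, 131), -8720) = Rational(-1142199, 131)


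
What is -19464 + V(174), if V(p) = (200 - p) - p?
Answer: -19612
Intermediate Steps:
V(p) = 200 - 2*p
-19464 + V(174) = -19464 + (200 - 2*174) = -19464 + (200 - 348) = -19464 - 148 = -19612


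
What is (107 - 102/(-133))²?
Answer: 205434889/17689 ≈ 11614.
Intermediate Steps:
(107 - 102/(-133))² = (107 - 102*(-1/133))² = (107 + 102/133)² = (14333/133)² = 205434889/17689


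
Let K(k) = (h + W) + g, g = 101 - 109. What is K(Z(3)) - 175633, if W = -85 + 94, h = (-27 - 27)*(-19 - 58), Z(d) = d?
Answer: -171474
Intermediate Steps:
h = 4158 (h = -54*(-77) = 4158)
g = -8
W = 9
K(k) = 4159 (K(k) = (4158 + 9) - 8 = 4167 - 8 = 4159)
K(Z(3)) - 175633 = 4159 - 175633 = -171474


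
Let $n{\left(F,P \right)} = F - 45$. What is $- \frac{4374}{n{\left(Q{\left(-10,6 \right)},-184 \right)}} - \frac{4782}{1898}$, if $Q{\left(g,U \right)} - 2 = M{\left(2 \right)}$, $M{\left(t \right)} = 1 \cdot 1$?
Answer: $\frac{675084}{6643} \approx 101.62$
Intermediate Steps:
$M{\left(t \right)} = 1$
$Q{\left(g,U \right)} = 3$ ($Q{\left(g,U \right)} = 2 + 1 = 3$)
$n{\left(F,P \right)} = -45 + F$
$- \frac{4374}{n{\left(Q{\left(-10,6 \right)},-184 \right)}} - \frac{4782}{1898} = - \frac{4374}{-45 + 3} - \frac{4782}{1898} = - \frac{4374}{-42} - \frac{2391}{949} = \left(-4374\right) \left(- \frac{1}{42}\right) - \frac{2391}{949} = \frac{729}{7} - \frac{2391}{949} = \frac{675084}{6643}$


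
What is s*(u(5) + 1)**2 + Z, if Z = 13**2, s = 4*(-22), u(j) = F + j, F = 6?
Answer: -12503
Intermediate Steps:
u(j) = 6 + j
s = -88
Z = 169
s*(u(5) + 1)**2 + Z = -88*((6 + 5) + 1)**2 + 169 = -88*(11 + 1)**2 + 169 = -88*12**2 + 169 = -88*144 + 169 = -12672 + 169 = -12503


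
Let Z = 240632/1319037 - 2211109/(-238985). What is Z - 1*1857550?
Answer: -585552619164939197/315230057445 ≈ -1.8575e+6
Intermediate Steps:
Z = 2974042020553/315230057445 (Z = 240632*(1/1319037) - 2211109*(-1/238985) = 240632/1319037 + 2211109/238985 = 2974042020553/315230057445 ≈ 9.4345)
Z - 1*1857550 = 2974042020553/315230057445 - 1*1857550 = 2974042020553/315230057445 - 1857550 = -585552619164939197/315230057445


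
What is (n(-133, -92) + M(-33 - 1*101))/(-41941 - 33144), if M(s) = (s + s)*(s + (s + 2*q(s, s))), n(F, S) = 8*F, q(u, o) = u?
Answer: -142584/75085 ≈ -1.8990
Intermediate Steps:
M(s) = 8*s² (M(s) = (s + s)*(s + (s + 2*s)) = (2*s)*(s + 3*s) = (2*s)*(4*s) = 8*s²)
(n(-133, -92) + M(-33 - 1*101))/(-41941 - 33144) = (8*(-133) + 8*(-33 - 1*101)²)/(-41941 - 33144) = (-1064 + 8*(-33 - 101)²)/(-75085) = (-1064 + 8*(-134)²)*(-1/75085) = (-1064 + 8*17956)*(-1/75085) = (-1064 + 143648)*(-1/75085) = 142584*(-1/75085) = -142584/75085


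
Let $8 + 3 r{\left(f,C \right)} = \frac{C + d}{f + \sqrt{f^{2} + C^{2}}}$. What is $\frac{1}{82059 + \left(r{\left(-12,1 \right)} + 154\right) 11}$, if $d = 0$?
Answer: $\frac{251303}{21051060088} - \frac{11 \sqrt{145}}{21051060088} \approx 1.1931 \cdot 10^{-5}$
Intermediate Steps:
$r{\left(f,C \right)} = - \frac{8}{3} + \frac{C}{3 \left(f + \sqrt{C^{2} + f^{2}}\right)}$ ($r{\left(f,C \right)} = - \frac{8}{3} + \frac{\left(C + 0\right) \frac{1}{f + \sqrt{f^{2} + C^{2}}}}{3} = - \frac{8}{3} + \frac{C \frac{1}{f + \sqrt{C^{2} + f^{2}}}}{3} = - \frac{8}{3} + \frac{C}{3 \left(f + \sqrt{C^{2} + f^{2}}\right)}$)
$\frac{1}{82059 + \left(r{\left(-12,1 \right)} + 154\right) 11} = \frac{1}{82059 + \left(\frac{1 - -96 - 8 \sqrt{1^{2} + \left(-12\right)^{2}}}{3 \left(-12 + \sqrt{1^{2} + \left(-12\right)^{2}}\right)} + 154\right) 11} = \frac{1}{82059 + \left(\frac{1 + 96 - 8 \sqrt{1 + 144}}{3 \left(-12 + \sqrt{1 + 144}\right)} + 154\right) 11} = \frac{1}{82059 + \left(\frac{1 + 96 - 8 \sqrt{145}}{3 \left(-12 + \sqrt{145}\right)} + 154\right) 11} = \frac{1}{82059 + \left(\frac{97 - 8 \sqrt{145}}{3 \left(-12 + \sqrt{145}\right)} + 154\right) 11} = \frac{1}{82059 + \left(154 + \frac{97 - 8 \sqrt{145}}{3 \left(-12 + \sqrt{145}\right)}\right) 11} = \frac{1}{82059 + \left(1694 + \frac{11 \left(97 - 8 \sqrt{145}\right)}{3 \left(-12 + \sqrt{145}\right)}\right)} = \frac{1}{83753 + \frac{11 \left(97 - 8 \sqrt{145}\right)}{3 \left(-12 + \sqrt{145}\right)}}$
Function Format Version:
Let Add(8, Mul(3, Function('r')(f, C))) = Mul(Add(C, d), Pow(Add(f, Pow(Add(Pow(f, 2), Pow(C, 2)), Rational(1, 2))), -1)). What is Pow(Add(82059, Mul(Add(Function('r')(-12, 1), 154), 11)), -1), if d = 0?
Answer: Add(Rational(251303, 21051060088), Mul(Rational(-11, 21051060088), Pow(145, Rational(1, 2)))) ≈ 1.1931e-5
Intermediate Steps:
Function('r')(f, C) = Add(Rational(-8, 3), Mul(Rational(1, 3), C, Pow(Add(f, Pow(Add(Pow(C, 2), Pow(f, 2)), Rational(1, 2))), -1))) (Function('r')(f, C) = Add(Rational(-8, 3), Mul(Rational(1, 3), Mul(Add(C, 0), Pow(Add(f, Pow(Add(Pow(f, 2), Pow(C, 2)), Rational(1, 2))), -1)))) = Add(Rational(-8, 3), Mul(Rational(1, 3), Mul(C, Pow(Add(f, Pow(Add(Pow(C, 2), Pow(f, 2)), Rational(1, 2))), -1)))) = Add(Rational(-8, 3), Mul(Rational(1, 3), C, Pow(Add(f, Pow(Add(Pow(C, 2), Pow(f, 2)), Rational(1, 2))), -1))))
Pow(Add(82059, Mul(Add(Function('r')(-12, 1), 154), 11)), -1) = Pow(Add(82059, Mul(Add(Mul(Rational(1, 3), Pow(Add(-12, Pow(Add(Pow(1, 2), Pow(-12, 2)), Rational(1, 2))), -1), Add(1, Mul(-8, -12), Mul(-8, Pow(Add(Pow(1, 2), Pow(-12, 2)), Rational(1, 2))))), 154), 11)), -1) = Pow(Add(82059, Mul(Add(Mul(Rational(1, 3), Pow(Add(-12, Pow(Add(1, 144), Rational(1, 2))), -1), Add(1, 96, Mul(-8, Pow(Add(1, 144), Rational(1, 2))))), 154), 11)), -1) = Pow(Add(82059, Mul(Add(Mul(Rational(1, 3), Pow(Add(-12, Pow(145, Rational(1, 2))), -1), Add(1, 96, Mul(-8, Pow(145, Rational(1, 2))))), 154), 11)), -1) = Pow(Add(82059, Mul(Add(Mul(Rational(1, 3), Pow(Add(-12, Pow(145, Rational(1, 2))), -1), Add(97, Mul(-8, Pow(145, Rational(1, 2))))), 154), 11)), -1) = Pow(Add(82059, Mul(Add(154, Mul(Rational(1, 3), Pow(Add(-12, Pow(145, Rational(1, 2))), -1), Add(97, Mul(-8, Pow(145, Rational(1, 2)))))), 11)), -1) = Pow(Add(82059, Add(1694, Mul(Rational(11, 3), Pow(Add(-12, Pow(145, Rational(1, 2))), -1), Add(97, Mul(-8, Pow(145, Rational(1, 2))))))), -1) = Pow(Add(83753, Mul(Rational(11, 3), Pow(Add(-12, Pow(145, Rational(1, 2))), -1), Add(97, Mul(-8, Pow(145, Rational(1, 2)))))), -1)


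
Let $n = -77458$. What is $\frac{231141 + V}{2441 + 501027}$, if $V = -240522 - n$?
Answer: $\frac{68077}{503468} \approx 0.13522$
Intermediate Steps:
$V = -163064$ ($V = -240522 - -77458 = -240522 + 77458 = -163064$)
$\frac{231141 + V}{2441 + 501027} = \frac{231141 - 163064}{2441 + 501027} = \frac{68077}{503468}$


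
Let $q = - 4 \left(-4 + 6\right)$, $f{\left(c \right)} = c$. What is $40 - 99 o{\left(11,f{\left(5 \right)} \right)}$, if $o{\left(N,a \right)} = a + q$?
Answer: $337$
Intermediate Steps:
$q = -8$ ($q = \left(-4\right) 2 = -8$)
$o{\left(N,a \right)} = -8 + a$ ($o{\left(N,a \right)} = a - 8 = -8 + a$)
$40 - 99 o{\left(11,f{\left(5 \right)} \right)} = 40 - 99 \left(-8 + 5\right) = 40 - -297 = 40 + 297 = 337$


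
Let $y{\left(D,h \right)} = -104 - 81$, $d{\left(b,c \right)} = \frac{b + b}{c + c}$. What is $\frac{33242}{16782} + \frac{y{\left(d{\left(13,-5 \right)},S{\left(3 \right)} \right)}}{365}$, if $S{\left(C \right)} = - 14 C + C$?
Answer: $\frac{902866}{612543} \approx 1.474$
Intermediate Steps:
$d{\left(b,c \right)} = \frac{b}{c}$ ($d{\left(b,c \right)} = \frac{2 b}{2 c} = 2 b \frac{1}{2 c} = \frac{b}{c}$)
$S{\left(C \right)} = - 13 C$
$y{\left(D,h \right)} = -185$
$\frac{33242}{16782} + \frac{y{\left(d{\left(13,-5 \right)},S{\left(3 \right)} \right)}}{365} = \frac{33242}{16782} - \frac{185}{365} = 33242 \cdot \frac{1}{16782} - \frac{37}{73} = \frac{16621}{8391} - \frac{37}{73} = \frac{902866}{612543}$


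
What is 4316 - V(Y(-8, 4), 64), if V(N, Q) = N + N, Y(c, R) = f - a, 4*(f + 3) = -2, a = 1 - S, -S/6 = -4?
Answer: 4277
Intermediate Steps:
S = 24 (S = -6*(-4) = 24)
a = -23 (a = 1 - 1*24 = 1 - 24 = -23)
f = -7/2 (f = -3 + (1/4)*(-2) = -3 - 1/2 = -7/2 ≈ -3.5000)
Y(c, R) = 39/2 (Y(c, R) = -7/2 - 1*(-23) = -7/2 + 23 = 39/2)
V(N, Q) = 2*N
4316 - V(Y(-8, 4), 64) = 4316 - 2*39/2 = 4316 - 1*39 = 4316 - 39 = 4277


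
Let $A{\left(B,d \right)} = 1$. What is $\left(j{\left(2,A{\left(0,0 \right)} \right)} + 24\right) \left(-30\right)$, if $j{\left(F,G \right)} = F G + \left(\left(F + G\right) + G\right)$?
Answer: $-900$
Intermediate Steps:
$j{\left(F,G \right)} = F + 2 G + F G$ ($j{\left(F,G \right)} = F G + \left(F + 2 G\right) = F + 2 G + F G$)
$\left(j{\left(2,A{\left(0,0 \right)} \right)} + 24\right) \left(-30\right) = \left(\left(2 + 2 \cdot 1 + 2 \cdot 1\right) + 24\right) \left(-30\right) = \left(\left(2 + 2 + 2\right) + 24\right) \left(-30\right) = \left(6 + 24\right) \left(-30\right) = 30 \left(-30\right) = -900$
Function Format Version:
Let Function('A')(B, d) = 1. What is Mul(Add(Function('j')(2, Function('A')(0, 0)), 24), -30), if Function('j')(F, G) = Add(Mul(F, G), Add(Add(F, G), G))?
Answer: -900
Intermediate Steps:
Function('j')(F, G) = Add(F, Mul(2, G), Mul(F, G)) (Function('j')(F, G) = Add(Mul(F, G), Add(F, Mul(2, G))) = Add(F, Mul(2, G), Mul(F, G)))
Mul(Add(Function('j')(2, Function('A')(0, 0)), 24), -30) = Mul(Add(Add(2, Mul(2, 1), Mul(2, 1)), 24), -30) = Mul(Add(Add(2, 2, 2), 24), -30) = Mul(Add(6, 24), -30) = Mul(30, -30) = -900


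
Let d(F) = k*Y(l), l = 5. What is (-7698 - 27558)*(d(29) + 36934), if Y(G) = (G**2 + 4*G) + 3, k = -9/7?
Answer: -9099785136/7 ≈ -1.3000e+9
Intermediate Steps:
k = -9/7 (k = -9*1/7 = -9/7 ≈ -1.2857)
Y(G) = 3 + G**2 + 4*G
d(F) = -432/7 (d(F) = -9*(3 + 5**2 + 4*5)/7 = -9*(3 + 25 + 20)/7 = -9/7*48 = -432/7)
(-7698 - 27558)*(d(29) + 36934) = (-7698 - 27558)*(-432/7 + 36934) = -35256*258106/7 = -9099785136/7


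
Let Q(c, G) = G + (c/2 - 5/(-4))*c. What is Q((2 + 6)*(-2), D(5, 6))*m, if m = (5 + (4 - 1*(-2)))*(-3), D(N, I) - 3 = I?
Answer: -3861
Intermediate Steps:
D(N, I) = 3 + I
Q(c, G) = G + c*(5/4 + c/2) (Q(c, G) = G + (c*(1/2) - 5*(-1/4))*c = G + (c/2 + 5/4)*c = G + (5/4 + c/2)*c = G + c*(5/4 + c/2))
m = -33 (m = (5 + (4 + 2))*(-3) = (5 + 6)*(-3) = 11*(-3) = -33)
Q((2 + 6)*(-2), D(5, 6))*m = ((3 + 6) + ((2 + 6)*(-2))**2/2 + 5*((2 + 6)*(-2))/4)*(-33) = (9 + (8*(-2))**2/2 + 5*(8*(-2))/4)*(-33) = (9 + (1/2)*(-16)**2 + (5/4)*(-16))*(-33) = (9 + (1/2)*256 - 20)*(-33) = (9 + 128 - 20)*(-33) = 117*(-33) = -3861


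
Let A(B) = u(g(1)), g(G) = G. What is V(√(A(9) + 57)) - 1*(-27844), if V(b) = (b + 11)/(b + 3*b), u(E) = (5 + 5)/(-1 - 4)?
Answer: 111377/4 + √55/20 ≈ 27845.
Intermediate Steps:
u(E) = -2 (u(E) = 10/(-5) = 10*(-⅕) = -2)
A(B) = -2
V(b) = (11 + b)/(4*b) (V(b) = (11 + b)/((4*b)) = (11 + b)*(1/(4*b)) = (11 + b)/(4*b))
V(√(A(9) + 57)) - 1*(-27844) = (11 + √(-2 + 57))/(4*(√(-2 + 57))) - 1*(-27844) = (11 + √55)/(4*(√55)) + 27844 = (√55/55)*(11 + √55)/4 + 27844 = √55*(11 + √55)/220 + 27844 = 27844 + √55*(11 + √55)/220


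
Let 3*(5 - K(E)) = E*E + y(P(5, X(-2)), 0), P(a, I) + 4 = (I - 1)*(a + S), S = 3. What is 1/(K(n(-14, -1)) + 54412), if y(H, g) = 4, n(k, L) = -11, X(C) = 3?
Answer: 3/163126 ≈ 1.8391e-5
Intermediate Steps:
P(a, I) = -4 + (-1 + I)*(3 + a) (P(a, I) = -4 + (I - 1)*(a + 3) = -4 + (-1 + I)*(3 + a))
K(E) = 11/3 - E²/3 (K(E) = 5 - (E*E + 4)/3 = 5 - (E² + 4)/3 = 5 - (4 + E²)/3 = 5 + (-4/3 - E²/3) = 11/3 - E²/3)
1/(K(n(-14, -1)) + 54412) = 1/((11/3 - ⅓*(-11)²) + 54412) = 1/((11/3 - ⅓*121) + 54412) = 1/((11/3 - 121/3) + 54412) = 1/(-110/3 + 54412) = 1/(163126/3) = 3/163126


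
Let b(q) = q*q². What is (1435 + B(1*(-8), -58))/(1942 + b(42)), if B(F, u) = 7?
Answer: 721/38015 ≈ 0.018966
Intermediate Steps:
b(q) = q³
(1435 + B(1*(-8), -58))/(1942 + b(42)) = (1435 + 7)/(1942 + 42³) = 1442/(1942 + 74088) = 1442/76030 = 1442*(1/76030) = 721/38015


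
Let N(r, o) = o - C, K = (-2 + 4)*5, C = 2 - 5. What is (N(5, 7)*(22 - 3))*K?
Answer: 1900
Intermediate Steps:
C = -3
K = 10 (K = 2*5 = 10)
N(r, o) = 3 + o (N(r, o) = o - 1*(-3) = o + 3 = 3 + o)
(N(5, 7)*(22 - 3))*K = ((3 + 7)*(22 - 3))*10 = (10*19)*10 = 190*10 = 1900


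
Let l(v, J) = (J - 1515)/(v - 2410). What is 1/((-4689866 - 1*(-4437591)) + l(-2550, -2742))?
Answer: -4960/1251279743 ≈ -3.9639e-6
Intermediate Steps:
l(v, J) = (-1515 + J)/(-2410 + v)
1/((-4689866 - 1*(-4437591)) + l(-2550, -2742)) = 1/((-4689866 - 1*(-4437591)) + (-1515 - 2742)/(-2410 - 2550)) = 1/((-4689866 + 4437591) - 4257/(-4960)) = 1/(-252275 - 1/4960*(-4257)) = 1/(-252275 + 4257/4960) = 1/(-1251279743/4960) = -4960/1251279743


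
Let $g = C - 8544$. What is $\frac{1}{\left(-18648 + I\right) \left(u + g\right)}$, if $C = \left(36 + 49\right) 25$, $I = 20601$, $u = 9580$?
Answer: $\frac{1}{6173433} \approx 1.6198 \cdot 10^{-7}$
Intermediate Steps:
$C = 2125$ ($C = 85 \cdot 25 = 2125$)
$g = -6419$ ($g = 2125 - 8544 = -6419$)
$\frac{1}{\left(-18648 + I\right) \left(u + g\right)} = \frac{1}{\left(-18648 + 20601\right) \left(9580 - 6419\right)} = \frac{1}{1953 \cdot 3161} = \frac{1}{1953} \cdot \frac{1}{3161} = \frac{1}{6173433}$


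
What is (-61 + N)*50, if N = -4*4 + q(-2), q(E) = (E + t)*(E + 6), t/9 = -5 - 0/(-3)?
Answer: -13250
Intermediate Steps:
t = -45 (t = 9*(-5 - 0/(-3)) = 9*(-5 - 0*(-1)/3) = 9*(-5 - 1*0) = 9*(-5 + 0) = 9*(-5) = -45)
q(E) = (-45 + E)*(6 + E) (q(E) = (E - 45)*(E + 6) = (-45 + E)*(6 + E))
N = -204 (N = -4*4 + (-270 + (-2)**2 - 39*(-2)) = -16 + (-270 + 4 + 78) = -16 - 188 = -204)
(-61 + N)*50 = (-61 - 204)*50 = -265*50 = -13250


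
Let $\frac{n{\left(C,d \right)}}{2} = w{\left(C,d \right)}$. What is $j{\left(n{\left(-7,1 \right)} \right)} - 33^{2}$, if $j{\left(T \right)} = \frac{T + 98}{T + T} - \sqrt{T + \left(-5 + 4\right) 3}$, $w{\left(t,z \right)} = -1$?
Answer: $-1113 - i \sqrt{5} \approx -1113.0 - 2.2361 i$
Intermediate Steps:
$n{\left(C,d \right)} = -2$ ($n{\left(C,d \right)} = 2 \left(-1\right) = -2$)
$j{\left(T \right)} = - \sqrt{-3 + T} + \frac{98 + T}{2 T}$ ($j{\left(T \right)} = \frac{98 + T}{2 T} - \sqrt{T - 3} = \left(98 + T\right) \frac{1}{2 T} - \sqrt{T - 3} = \frac{98 + T}{2 T} - \sqrt{-3 + T} = - \sqrt{-3 + T} + \frac{98 + T}{2 T}$)
$j{\left(n{\left(-7,1 \right)} \right)} - 33^{2} = \left(\frac{1}{2} - \sqrt{-3 - 2} + \frac{49}{-2}\right) - 33^{2} = \left(\frac{1}{2} - \sqrt{-5} + 49 \left(- \frac{1}{2}\right)\right) - 1089 = \left(\frac{1}{2} - i \sqrt{5} - \frac{49}{2}\right) - 1089 = \left(-24 - i \sqrt{5}\right) - 1089 = -1113 - i \sqrt{5}$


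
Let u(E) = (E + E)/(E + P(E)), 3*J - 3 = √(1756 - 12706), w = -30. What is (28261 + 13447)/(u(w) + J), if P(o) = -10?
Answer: 250248/2935 - 166832*I*√438/2935 ≈ 85.263 - 1189.6*I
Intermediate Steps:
J = 1 + 5*I*√438/3 (J = 1 + √(1756 - 12706)/3 = 1 + √(-10950)/3 = 1 + (5*I*√438)/3 = 1 + 5*I*√438/3 ≈ 1.0 + 34.881*I)
u(E) = 2*E/(-10 + E) (u(E) = (E + E)/(E - 10) = (2*E)/(-10 + E) = 2*E/(-10 + E))
(28261 + 13447)/(u(w) + J) = (28261 + 13447)/(2*(-30)/(-10 - 30) + (1 + 5*I*√438/3)) = 41708/(2*(-30)/(-40) + (1 + 5*I*√438/3)) = 41708/(2*(-30)*(-1/40) + (1 + 5*I*√438/3)) = 41708/(3/2 + (1 + 5*I*√438/3)) = 41708/(5/2 + 5*I*√438/3)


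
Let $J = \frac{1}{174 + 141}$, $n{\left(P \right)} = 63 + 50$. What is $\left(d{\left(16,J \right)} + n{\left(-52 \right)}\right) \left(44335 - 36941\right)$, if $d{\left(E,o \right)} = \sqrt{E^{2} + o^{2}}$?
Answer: $835522 + \frac{7394 \sqrt{25401601}}{315} \approx 9.5383 \cdot 10^{5}$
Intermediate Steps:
$n{\left(P \right)} = 113$
$J = \frac{1}{315} \approx 0.0031746$
$\left(d{\left(16,J \right)} + n{\left(-52 \right)}\right) \left(44335 - 36941\right) = \left(\sqrt{16^{2} + \left(\frac{1}{315}\right)^{2}} + 113\right) \left(44335 - 36941\right) = \left(\sqrt{256 + \frac{1}{99225}} + 113\right) 7394 = \left(\sqrt{\frac{25401601}{99225}} + 113\right) 7394 = \left(\frac{\sqrt{25401601}}{315} + 113\right) 7394 = \left(113 + \frac{\sqrt{25401601}}{315}\right) 7394 = 835522 + \frac{7394 \sqrt{25401601}}{315}$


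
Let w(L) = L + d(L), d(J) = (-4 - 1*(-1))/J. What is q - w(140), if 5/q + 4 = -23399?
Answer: -458629291/3276420 ≈ -139.98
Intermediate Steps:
d(J) = -3/J (d(J) = (-4 + 1)/J = -3/J)
w(L) = L - 3/L
q = -5/23403 (q = 5/(-4 - 23399) = 5/(-23403) = 5*(-1/23403) = -5/23403 ≈ -0.00021365)
q - w(140) = -5/23403 - (140 - 3/140) = -5/23403 - 1*19597/140 = -5/23403 - 19597/140 = -458629291/3276420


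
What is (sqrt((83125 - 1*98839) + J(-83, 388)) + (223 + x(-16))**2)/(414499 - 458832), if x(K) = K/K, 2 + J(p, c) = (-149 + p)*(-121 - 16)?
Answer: -50176/44333 - 2*sqrt(4017)/44333 ≈ -1.1347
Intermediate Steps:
J(p, c) = 20411 - 137*p (J(p, c) = -2 + (-149 + p)*(-121 - 16) = -2 + (-149 + p)*(-137) = -2 + (20413 - 137*p) = 20411 - 137*p)
x(K) = 1
(sqrt((83125 - 1*98839) + J(-83, 388)) + (223 + x(-16))**2)/(414499 - 458832) = (sqrt((83125 - 1*98839) + (20411 - 137*(-83))) + (223 + 1)**2)/(414499 - 458832) = (sqrt((83125 - 98839) + (20411 + 11371)) + 224**2)/(-44333) = (sqrt(-15714 + 31782) + 50176)*(-1/44333) = (sqrt(16068) + 50176)*(-1/44333) = (2*sqrt(4017) + 50176)*(-1/44333) = (50176 + 2*sqrt(4017))*(-1/44333) = -50176/44333 - 2*sqrt(4017)/44333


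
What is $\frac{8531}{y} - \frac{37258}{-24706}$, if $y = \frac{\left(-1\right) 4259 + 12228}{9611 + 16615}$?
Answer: $\frac{2763934630619}{98441057} \approx 28077.0$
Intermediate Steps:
$y = \frac{7969}{26226}$ ($y = \frac{-4259 + 12228}{26226} = 7969 \cdot \frac{1}{26226} = \frac{7969}{26226} \approx 0.30386$)
$\frac{8531}{y} - \frac{37258}{-24706} = \frac{8531}{\frac{7969}{26226}} - \frac{37258}{-24706} = 8531 \cdot \frac{26226}{7969} - - \frac{18629}{12353} = \frac{223734006}{7969} + \frac{18629}{12353} = \frac{2763934630619}{98441057}$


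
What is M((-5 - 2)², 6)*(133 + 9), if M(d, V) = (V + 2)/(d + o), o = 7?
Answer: 142/7 ≈ 20.286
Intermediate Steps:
M(d, V) = (2 + V)/(7 + d) (M(d, V) = (V + 2)/(d + 7) = (2 + V)/(7 + d))
M((-5 - 2)², 6)*(133 + 9) = ((2 + 6)/(7 + (-5 - 2)²))*(133 + 9) = (8/(7 + (-7)²))*142 = (8/(7 + 49))*142 = (8/56)*142 = ((1/56)*8)*142 = (⅐)*142 = 142/7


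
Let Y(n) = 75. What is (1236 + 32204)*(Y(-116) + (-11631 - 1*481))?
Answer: -402517280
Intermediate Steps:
(1236 + 32204)*(Y(-116) + (-11631 - 1*481)) = (1236 + 32204)*(75 + (-11631 - 1*481)) = 33440*(75 + (-11631 - 481)) = 33440*(75 - 12112) = 33440*(-12037) = -402517280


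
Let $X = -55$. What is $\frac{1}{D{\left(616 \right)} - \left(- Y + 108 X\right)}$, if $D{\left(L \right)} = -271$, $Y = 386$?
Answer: $\frac{1}{6055} \approx 0.00016515$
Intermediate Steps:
$\frac{1}{D{\left(616 \right)} - \left(- Y + 108 X\right)} = \frac{1}{-271 + \left(386 - -5940\right)} = \frac{1}{-271 + \left(386 + 5940\right)} = \frac{1}{-271 + 6326} = \frac{1}{6055}$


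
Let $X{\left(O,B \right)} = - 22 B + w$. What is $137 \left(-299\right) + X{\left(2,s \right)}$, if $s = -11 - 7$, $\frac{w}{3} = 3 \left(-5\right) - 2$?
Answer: $-40618$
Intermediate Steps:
$w = -51$ ($w = 3 \left(3 \left(-5\right) - 2\right) = 3 \left(-15 - 2\right) = 3 \left(-17\right) = -51$)
$s = -18$ ($s = -11 - 7 = -18$)
$X{\left(O,B \right)} = -51 - 22 B$ ($X{\left(O,B \right)} = - 22 B - 51 = -51 - 22 B$)
$137 \left(-299\right) + X{\left(2,s \right)} = 137 \left(-299\right) - -345 = -40963 + \left(-51 + 396\right) = -40963 + 345 = -40618$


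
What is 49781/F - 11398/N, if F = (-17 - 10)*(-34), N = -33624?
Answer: 46786103/857412 ≈ 54.567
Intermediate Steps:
F = 918 (F = -27*(-34) = 918)
49781/F - 11398/N = 49781/918 - 11398/(-33624) = 49781*(1/918) - 11398*(-1/33624) = 49781/918 + 5699/16812 = 46786103/857412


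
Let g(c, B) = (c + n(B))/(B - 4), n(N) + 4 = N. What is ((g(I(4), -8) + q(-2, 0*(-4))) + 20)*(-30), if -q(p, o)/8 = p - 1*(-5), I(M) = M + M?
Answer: 110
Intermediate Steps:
I(M) = 2*M
n(N) = -4 + N
g(c, B) = (-4 + B + c)/(-4 + B) (g(c, B) = (c + (-4 + B))/(B - 4) = (-4 + B + c)/(-4 + B))
q(p, o) = -40 - 8*p (q(p, o) = -8*(p - 1*(-5)) = -8*(p + 5) = -8*(5 + p) = -40 - 8*p)
((g(I(4), -8) + q(-2, 0*(-4))) + 20)*(-30) = (((-4 - 8 + 2*4)/(-4 - 8) + (-40 - 8*(-2))) + 20)*(-30) = (((-4 - 8 + 8)/(-12) + (-40 + 16)) + 20)*(-30) = ((-1/12*(-4) - 24) + 20)*(-30) = ((1/3 - 24) + 20)*(-30) = (-71/3 + 20)*(-30) = -11/3*(-30) = 110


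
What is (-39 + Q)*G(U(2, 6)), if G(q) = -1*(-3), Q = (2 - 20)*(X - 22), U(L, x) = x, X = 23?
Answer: -171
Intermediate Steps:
Q = -18 (Q = (2 - 20)*(23 - 22) = -18*1 = -18)
G(q) = 3
(-39 + Q)*G(U(2, 6)) = (-39 - 18)*3 = -57*3 = -171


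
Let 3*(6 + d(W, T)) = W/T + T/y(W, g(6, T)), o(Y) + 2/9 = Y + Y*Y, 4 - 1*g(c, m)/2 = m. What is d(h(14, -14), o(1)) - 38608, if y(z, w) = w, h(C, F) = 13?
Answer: -9266743/240 ≈ -38611.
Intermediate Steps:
g(c, m) = 8 - 2*m
o(Y) = -2/9 + Y + Y**2 (o(Y) = -2/9 + (Y + Y*Y) = -2/9 + (Y + Y**2) = -2/9 + Y + Y**2)
d(W, T) = -6 + T/(3*(8 - 2*T)) + W/(3*T) (d(W, T) = -6 + (W/T + T/(8 - 2*T))/3 = -6 + (T/(8 - 2*T) + W/T)/3 = -6 + (T/(3*(8 - 2*T)) + W/(3*T)) = -6 + T/(3*(8 - 2*T)) + W/(3*T))
d(h(14, -14), o(1)) - 38608 = (-6 - (-2/9 + 1 + 1**2)/(3*(-8 + 2*(-2/9 + 1 + 1**2))) + (1/3)*13/(-2/9 + 1 + 1**2)) - 38608 = (-6 - (-2/9 + 1 + 1)/(3*(-8 + 2*(-2/9 + 1 + 1))) + (1/3)*13/(-2/9 + 1 + 1)) - 38608 = (-6 - 1/3*16/9/(-8 + 2*(16/9)) + (1/3)*13/(16/9)) - 38608 = (-6 - 1/3*16/9/(-8 + 32/9) + (1/3)*13*(9/16)) - 38608 = (-6 - 1/3*16/9/(-40/9) + 39/16) - 38608 = (-6 - 1/3*16/9*(-9/40) + 39/16) - 38608 = (-6 + 2/15 + 39/16) - 38608 = -823/240 - 38608 = -9266743/240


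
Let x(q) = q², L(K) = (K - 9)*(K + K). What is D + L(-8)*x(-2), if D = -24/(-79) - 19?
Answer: 84475/79 ≈ 1069.3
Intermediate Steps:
L(K) = 2*K*(-9 + K) (L(K) = (-9 + K)*(2*K) = 2*K*(-9 + K))
D = -1477/79 (D = -24*(-1/79) - 19 = 24/79 - 19 = -1477/79 ≈ -18.696)
D + L(-8)*x(-2) = -1477/79 + (2*(-8)*(-9 - 8))*(-2)² = -1477/79 + (2*(-8)*(-17))*4 = -1477/79 + 272*4 = -1477/79 + 1088 = 84475/79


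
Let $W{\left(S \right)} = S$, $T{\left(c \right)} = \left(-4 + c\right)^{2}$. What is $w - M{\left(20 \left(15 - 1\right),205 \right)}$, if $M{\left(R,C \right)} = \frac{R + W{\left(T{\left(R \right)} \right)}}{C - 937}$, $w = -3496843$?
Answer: $- \frac{639903155}{183} \approx -3.4967 \cdot 10^{6}$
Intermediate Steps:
$M{\left(R,C \right)} = \frac{R + \left(-4 + R\right)^{2}}{-937 + C}$ ($M{\left(R,C \right)} = \frac{R + \left(-4 + R\right)^{2}}{C - 937} = \frac{R + \left(-4 + R\right)^{2}}{-937 + C}$)
$w - M{\left(20 \left(15 - 1\right),205 \right)} = -3496843 - \frac{20 \left(15 - 1\right) + \left(-4 + 20 \left(15 - 1\right)\right)^{2}}{-937 + 205} = -3496843 - \frac{20 \cdot 14 + \left(-4 + 20 \cdot 14\right)^{2}}{-732} = -3496843 - - \frac{280 + \left(-4 + 280\right)^{2}}{732} = -3496843 - - \frac{280 + 276^{2}}{732} = -3496843 - - \frac{280 + 76176}{732} = -3496843 - \left(- \frac{1}{732}\right) 76456 = -3496843 - - \frac{19114}{183} = -3496843 + \frac{19114}{183} = - \frac{639903155}{183}$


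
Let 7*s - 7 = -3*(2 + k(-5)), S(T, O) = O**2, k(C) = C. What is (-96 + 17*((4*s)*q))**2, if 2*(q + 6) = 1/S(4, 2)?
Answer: 49900096/49 ≈ 1.0184e+6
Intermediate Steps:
s = 16/7 (s = 1 + (-3*(2 - 5))/7 = 1 + (-3*(-3))/7 = 1 + (1/7)*9 = 1 + 9/7 = 16/7 ≈ 2.2857)
q = -47/8 (q = -6 + 1/(2*(2**2)) = -6 + (1/2)/4 = -6 + (1/2)*(1/4) = -6 + 1/8 = -47/8 ≈ -5.8750)
(-96 + 17*((4*s)*q))**2 = (-96 + 17*((4*(16/7))*(-47/8)))**2 = (-96 + 17*((64/7)*(-47/8)))**2 = (-96 + 17*(-376/7))**2 = (-96 - 6392/7)**2 = (-7064/7)**2 = 49900096/49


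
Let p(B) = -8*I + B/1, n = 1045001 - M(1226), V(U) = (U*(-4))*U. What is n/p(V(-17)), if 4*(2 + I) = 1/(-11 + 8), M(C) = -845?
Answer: -1568769/1709 ≈ -917.95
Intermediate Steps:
I = -25/12 (I = -2 + 1/(4*(-11 + 8)) = -2 + (¼)/(-3) = -2 + (¼)*(-⅓) = -2 - 1/12 = -25/12 ≈ -2.0833)
V(U) = -4*U² (V(U) = (-4*U)*U = -4*U²)
n = 1045846 (n = 1045001 - 1*(-845) = 1045001 + 845 = 1045846)
p(B) = 50/3 + B (p(B) = -8*(-25/12) + B/1 = 50/3 + B*1 = 50/3 + B)
n/p(V(-17)) = 1045846/(50/3 - 4*(-17)²) = 1045846/(50/3 - 4*289) = 1045846/(50/3 - 1156) = 1045846/(-3418/3) = 1045846*(-3/3418) = -1568769/1709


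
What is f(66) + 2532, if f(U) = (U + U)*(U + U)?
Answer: 19956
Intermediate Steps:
f(U) = 4*U**2 (f(U) = (2*U)*(2*U) = 4*U**2)
f(66) + 2532 = 4*66**2 + 2532 = 4*4356 + 2532 = 17424 + 2532 = 19956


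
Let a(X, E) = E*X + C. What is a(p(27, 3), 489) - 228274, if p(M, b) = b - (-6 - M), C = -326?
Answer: -210996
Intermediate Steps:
p(M, b) = 6 + M + b (p(M, b) = b + (6 + M) = 6 + M + b)
a(X, E) = -326 + E*X (a(X, E) = E*X - 326 = -326 + E*X)
a(p(27, 3), 489) - 228274 = (-326 + 489*(6 + 27 + 3)) - 228274 = (-326 + 489*36) - 228274 = (-326 + 17604) - 228274 = 17278 - 228274 = -210996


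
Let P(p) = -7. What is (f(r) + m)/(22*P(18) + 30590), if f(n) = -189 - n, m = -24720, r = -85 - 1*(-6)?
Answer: -12415/15218 ≈ -0.81581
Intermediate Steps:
r = -79 (r = -85 + 6 = -79)
(f(r) + m)/(22*P(18) + 30590) = ((-189 - 1*(-79)) - 24720)/(22*(-7) + 30590) = ((-189 + 79) - 24720)/(-154 + 30590) = (-110 - 24720)/30436 = -24830*1/30436 = -12415/15218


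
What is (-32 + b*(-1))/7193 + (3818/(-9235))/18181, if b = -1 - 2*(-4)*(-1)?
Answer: -3889198179/1207715741255 ≈ -0.0032203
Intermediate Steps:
b = -9 (b = -1 + 8*(-1) = -1 - 8 = -9)
(-32 + b*(-1))/7193 + (3818/(-9235))/18181 = (-32 - 9*(-1))/7193 + (3818/(-9235))/18181 = (-32 + 9)*(1/7193) + (3818*(-1/9235))*(1/18181) = -23*1/7193 - 3818/9235*1/18181 = -23/7193 - 3818/167901535 = -3889198179/1207715741255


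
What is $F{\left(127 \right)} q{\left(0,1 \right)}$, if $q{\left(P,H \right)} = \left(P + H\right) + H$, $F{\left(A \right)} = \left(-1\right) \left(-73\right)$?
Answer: $146$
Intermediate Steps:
$F{\left(A \right)} = 73$
$q{\left(P,H \right)} = P + 2 H$ ($q{\left(P,H \right)} = \left(H + P\right) + H = P + 2 H$)
$F{\left(127 \right)} q{\left(0,1 \right)} = 73 \left(0 + 2 \cdot 1\right) = 73 \left(0 + 2\right) = 73 \cdot 2 = 146$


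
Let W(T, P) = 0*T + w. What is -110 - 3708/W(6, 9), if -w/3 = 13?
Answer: -194/13 ≈ -14.923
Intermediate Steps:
w = -39 (w = -3*13 = -39)
W(T, P) = -39 (W(T, P) = 0*T - 39 = 0 - 39 = -39)
-110 - 3708/W(6, 9) = -110 - 3708/(-39) = -110 - 3708*(-1)/39 = -110 - 36*(-103/39) = -110 + 1236/13 = -194/13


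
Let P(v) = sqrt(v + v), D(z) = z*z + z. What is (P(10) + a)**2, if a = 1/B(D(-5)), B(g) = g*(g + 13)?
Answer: 8712001/435600 + sqrt(5)/165 ≈ 20.014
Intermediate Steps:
D(z) = z + z**2 (D(z) = z**2 + z = z + z**2)
B(g) = g*(13 + g)
P(v) = sqrt(2)*sqrt(v) (P(v) = sqrt(2*v) = sqrt(2)*sqrt(v))
a = 1/660 (a = 1/((-5*(1 - 5))*(13 - 5*(1 - 5))) = 1/((-5*(-4))*(13 - 5*(-4))) = 1/(20*(13 + 20)) = 1/(20*33) = 1/660 ≈ 0.0015152)
(P(10) + a)**2 = (sqrt(2)*sqrt(10) + 1/660)**2 = (2*sqrt(5) + 1/660)**2 = (1/660 + 2*sqrt(5))**2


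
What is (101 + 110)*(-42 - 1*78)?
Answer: -25320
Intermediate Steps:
(101 + 110)*(-42 - 1*78) = 211*(-42 - 78) = 211*(-120) = -25320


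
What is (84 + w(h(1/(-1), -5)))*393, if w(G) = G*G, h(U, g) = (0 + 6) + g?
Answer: 33405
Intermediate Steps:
h(U, g) = 6 + g
w(G) = G**2
(84 + w(h(1/(-1), -5)))*393 = (84 + (6 - 5)**2)*393 = (84 + 1**2)*393 = (84 + 1)*393 = 85*393 = 33405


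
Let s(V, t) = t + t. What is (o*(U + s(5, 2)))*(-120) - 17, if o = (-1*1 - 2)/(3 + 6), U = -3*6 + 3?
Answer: -457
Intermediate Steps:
s(V, t) = 2*t
U = -15 (U = -18 + 3 = -15)
o = -⅓ (o = (-1 - 2)/9 = -3*⅑ = -⅓ ≈ -0.33333)
(o*(U + s(5, 2)))*(-120) - 17 = -(-15 + 2*2)/3*(-120) - 17 = -(-15 + 4)/3*(-120) - 17 = -⅓*(-11)*(-120) - 17 = (11/3)*(-120) - 17 = -440 - 17 = -457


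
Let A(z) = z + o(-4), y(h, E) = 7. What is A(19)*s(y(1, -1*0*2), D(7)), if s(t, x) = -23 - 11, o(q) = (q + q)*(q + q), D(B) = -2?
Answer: -2822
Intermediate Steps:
o(q) = 4*q**2 (o(q) = (2*q)*(2*q) = 4*q**2)
s(t, x) = -34
A(z) = 64 + z (A(z) = z + 4*(-4)**2 = z + 4*16 = z + 64 = 64 + z)
A(19)*s(y(1, -1*0*2), D(7)) = (64 + 19)*(-34) = 83*(-34) = -2822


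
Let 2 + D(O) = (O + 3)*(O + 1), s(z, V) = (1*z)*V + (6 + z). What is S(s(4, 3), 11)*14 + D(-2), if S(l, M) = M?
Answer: 151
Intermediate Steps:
s(z, V) = 6 + z + V*z (s(z, V) = z*V + (6 + z) = V*z + (6 + z) = 6 + z + V*z)
D(O) = -2 + (1 + O)*(3 + O) (D(O) = -2 + (O + 3)*(O + 1) = -2 + (3 + O)*(1 + O) = -2 + (1 + O)*(3 + O))
S(s(4, 3), 11)*14 + D(-2) = 11*14 + (1 + (-2)**2 + 4*(-2)) = 154 + (1 + 4 - 8) = 154 - 3 = 151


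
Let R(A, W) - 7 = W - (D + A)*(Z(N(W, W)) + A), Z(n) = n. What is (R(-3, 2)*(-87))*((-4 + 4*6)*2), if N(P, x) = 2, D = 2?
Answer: -27840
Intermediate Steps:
R(A, W) = 7 + W - (2 + A)² (R(A, W) = 7 + (W - (2 + A)*(2 + A)) = 7 + (W - (2 + A)²) = 7 + W - (2 + A)²)
(R(-3, 2)*(-87))*((-4 + 4*6)*2) = ((3 + 2 - 1*(-3)² - 4*(-3))*(-87))*((-4 + 4*6)*2) = ((3 + 2 - 1*9 + 12)*(-87))*((-4 + 24)*2) = ((3 + 2 - 9 + 12)*(-87))*(20*2) = (8*(-87))*40 = -696*40 = -27840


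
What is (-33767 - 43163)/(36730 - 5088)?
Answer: -38465/15821 ≈ -2.4313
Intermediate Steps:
(-33767 - 43163)/(36730 - 5088) = -76930/31642 = -76930*1/31642 = -38465/15821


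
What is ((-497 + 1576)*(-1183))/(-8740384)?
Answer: 1276457/8740384 ≈ 0.14604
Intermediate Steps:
((-497 + 1576)*(-1183))/(-8740384) = (1079*(-1183))*(-1/8740384) = -1276457*(-1/8740384) = 1276457/8740384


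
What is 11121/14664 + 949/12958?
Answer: 26337009/31669352 ≈ 0.83162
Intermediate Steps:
11121/14664 + 949/12958 = 11121*(1/14664) + 949*(1/12958) = 3707/4888 + 949/12958 = 26337009/31669352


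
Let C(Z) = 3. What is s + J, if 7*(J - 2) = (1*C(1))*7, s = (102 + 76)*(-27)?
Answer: -4801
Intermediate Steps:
s = -4806 (s = 178*(-27) = -4806)
J = 5 (J = 2 + ((1*3)*7)/7 = 2 + (3*7)/7 = 2 + (⅐)*21 = 2 + 3 = 5)
s + J = -4806 + 5 = -4801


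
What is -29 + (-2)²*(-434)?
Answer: -1765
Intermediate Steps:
-29 + (-2)²*(-434) = -29 + 4*(-434) = -29 - 1736 = -1765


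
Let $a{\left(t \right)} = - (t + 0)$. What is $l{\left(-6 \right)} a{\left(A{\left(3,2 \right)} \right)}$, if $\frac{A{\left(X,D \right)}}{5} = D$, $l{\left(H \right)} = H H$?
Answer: $-360$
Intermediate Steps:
$l{\left(H \right)} = H^{2}$
$A{\left(X,D \right)} = 5 D$
$a{\left(t \right)} = - t$
$l{\left(-6 \right)} a{\left(A{\left(3,2 \right)} \right)} = \left(-6\right)^{2} \left(- 5 \cdot 2\right) = 36 \left(\left(-1\right) 10\right) = 36 \left(-10\right) = -360$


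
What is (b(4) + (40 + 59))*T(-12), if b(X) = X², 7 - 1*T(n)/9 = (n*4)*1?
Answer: 56925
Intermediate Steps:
T(n) = 63 - 36*n (T(n) = 63 - 9*n*4 = 63 - 9*4*n = 63 - 36*n)
(b(4) + (40 + 59))*T(-12) = (4² + (40 + 59))*(63 - 36*(-12)) = (16 + 99)*(63 + 432) = 115*495 = 56925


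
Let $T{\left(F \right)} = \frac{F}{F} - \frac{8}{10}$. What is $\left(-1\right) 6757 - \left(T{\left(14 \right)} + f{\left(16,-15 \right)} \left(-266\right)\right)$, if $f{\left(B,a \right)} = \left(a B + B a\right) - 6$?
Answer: $- \frac{680166}{5} \approx -1.3603 \cdot 10^{5}$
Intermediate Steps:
$f{\left(B,a \right)} = -6 + 2 B a$ ($f{\left(B,a \right)} = \left(B a + B a\right) - 6 = 2 B a - 6 = -6 + 2 B a$)
$T{\left(F \right)} = \frac{1}{5}$ ($T{\left(F \right)} = 1 - \frac{4}{5} = \frac{1}{5}$)
$\left(-1\right) 6757 - \left(T{\left(14 \right)} + f{\left(16,-15 \right)} \left(-266\right)\right) = \left(-1\right) 6757 - \left(\frac{1}{5} + \left(-6 + 2 \cdot 16 \left(-15\right)\right) \left(-266\right)\right) = -6757 - \left(\frac{1}{5} + \left(-6 - 480\right) \left(-266\right)\right) = -6757 - \left(\frac{1}{5} - -129276\right) = -6757 - \left(\frac{1}{5} + 129276\right) = -6757 - \frac{646381}{5} = - \frac{680166}{5}$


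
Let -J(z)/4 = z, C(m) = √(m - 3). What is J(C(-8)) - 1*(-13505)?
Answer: 13505 - 4*I*√11 ≈ 13505.0 - 13.266*I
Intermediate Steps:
C(m) = √(-3 + m)
J(z) = -4*z
J(C(-8)) - 1*(-13505) = -4*√(-3 - 8) - 1*(-13505) = -4*I*√11 + 13505 = 13505 - 4*I*√11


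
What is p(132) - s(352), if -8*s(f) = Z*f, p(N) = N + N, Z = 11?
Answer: 748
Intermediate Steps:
p(N) = 2*N
s(f) = -11*f/8
p(132) - s(352) = 2*132 - (-11)*352/8 = 264 - 1*(-484) = 264 + 484 = 748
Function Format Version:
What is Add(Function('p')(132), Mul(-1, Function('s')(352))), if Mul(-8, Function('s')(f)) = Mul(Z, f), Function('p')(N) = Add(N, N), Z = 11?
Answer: 748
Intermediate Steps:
Function('p')(N) = Mul(2, N)
Function('s')(f) = Mul(Rational(-11, 8), f) (Function('s')(f) = Mul(Rational(-1, 8), Mul(11, f)) = Mul(Rational(-11, 8), f))
Add(Function('p')(132), Mul(-1, Function('s')(352))) = Add(Mul(2, 132), Mul(-1, Mul(Rational(-11, 8), 352))) = Add(264, Mul(-1, -484)) = Add(264, 484) = 748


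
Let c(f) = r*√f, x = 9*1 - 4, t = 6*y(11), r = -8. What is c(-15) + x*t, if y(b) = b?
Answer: 330 - 8*I*√15 ≈ 330.0 - 30.984*I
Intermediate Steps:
t = 66 (t = 6*11 = 66)
x = 5 (x = 9 - 4 = 5)
c(f) = -8*√f
c(-15) + x*t = -8*I*√15 + 5*66 = -8*I*√15 + 330 = 330 - 8*I*√15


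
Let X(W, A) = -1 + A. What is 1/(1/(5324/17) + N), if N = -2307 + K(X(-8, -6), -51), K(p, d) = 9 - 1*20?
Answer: -5324/12341015 ≈ -0.00043141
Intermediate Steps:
K(p, d) = -11 (K(p, d) = 9 - 20 = -11)
N = -2318 (N = -2307 - 11 = -2318)
1/(1/(5324/17) + N) = 1/(1/(5324/17) - 2318) = 1/(17/5324 - 2318) = 1/(-12341015/5324) = -5324/12341015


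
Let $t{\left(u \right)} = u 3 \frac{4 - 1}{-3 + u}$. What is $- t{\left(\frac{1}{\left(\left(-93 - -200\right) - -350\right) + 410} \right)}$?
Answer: $\frac{9}{2600} \approx 0.0034615$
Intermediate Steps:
$t{\left(u \right)} = \frac{9 u}{-3 + u}$ ($t{\left(u \right)} = 3 u \frac{3}{-3 + u} = \frac{9 u}{-3 + u}$)
$- t{\left(\frac{1}{\left(\left(-93 - -200\right) - -350\right) + 410} \right)} = - \frac{9}{\left(\left(\left(-93 - -200\right) - -350\right) + 410\right) \left(-3 + \frac{1}{\left(\left(-93 - -200\right) - -350\right) + 410}\right)} = - \frac{9}{\left(\left(\left(-93 + 200\right) + 350\right) + 410\right) \left(-3 + \frac{1}{\left(\left(-93 + 200\right) + 350\right) + 410}\right)} = - \frac{9}{\left(\left(107 + 350\right) + 410\right) \left(-3 + \frac{1}{\left(107 + 350\right) + 410}\right)} = - \frac{9}{\left(457 + 410\right) \left(-3 + \frac{1}{457 + 410}\right)} = - \frac{9}{867 \left(-3 + \frac{1}{867}\right)} = - \frac{9}{867 \left(- \frac{2600}{867}\right)} = - \frac{9 \left(-867\right)}{867 \cdot 2600} = \left(-1\right) \left(- \frac{9}{2600}\right) = \frac{9}{2600}$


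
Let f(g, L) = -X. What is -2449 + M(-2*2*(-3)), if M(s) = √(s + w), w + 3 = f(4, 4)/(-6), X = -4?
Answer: -2449 + 5*√3/3 ≈ -2446.1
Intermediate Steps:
f(g, L) = 4 (f(g, L) = -1*(-4) = 4)
w = -11/3 (w = -3 + 4/(-6) = -3 + 4*(-⅙) = -3 - ⅔ = -11/3 ≈ -3.6667)
M(s) = √(-11/3 + s) (M(s) = √(s - 11/3) = √(-11/3 + s))
-2449 + M(-2*2*(-3)) = -2449 + √(-33 + 9*(-2*2*(-3)))/3 = -2449 + √(-33 + 9*(-4*(-3)))/3 = -2449 + √(-33 + 9*12)/3 = -2449 + √(-33 + 108)/3 = -2449 + √75/3 = -2449 + (5*√3)/3 = -2449 + 5*√3/3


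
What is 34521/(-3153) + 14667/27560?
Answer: -301717903/28965560 ≈ -10.416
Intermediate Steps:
34521/(-3153) + 14667/27560 = 34521*(-1/3153) + 14667*(1/27560) = -11507/1051 + 14667/27560 = -301717903/28965560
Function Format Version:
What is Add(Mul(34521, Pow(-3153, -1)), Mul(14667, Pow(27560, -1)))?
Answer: Rational(-301717903, 28965560) ≈ -10.416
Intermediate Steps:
Add(Mul(34521, Pow(-3153, -1)), Mul(14667, Pow(27560, -1))) = Add(Mul(34521, Rational(-1, 3153)), Mul(14667, Rational(1, 27560))) = Add(Rational(-11507, 1051), Rational(14667, 27560)) = Rational(-301717903, 28965560)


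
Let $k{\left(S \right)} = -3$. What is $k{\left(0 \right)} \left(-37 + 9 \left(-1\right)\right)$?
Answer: $138$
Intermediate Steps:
$k{\left(0 \right)} \left(-37 + 9 \left(-1\right)\right) = - 3 \left(-37 + 9 \left(-1\right)\right) = - 3 \left(-37 - 9\right) = \left(-3\right) \left(-46\right) = 138$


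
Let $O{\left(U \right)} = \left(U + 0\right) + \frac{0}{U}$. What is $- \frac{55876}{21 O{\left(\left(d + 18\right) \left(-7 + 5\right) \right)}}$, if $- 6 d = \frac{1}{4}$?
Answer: $\frac{223504}{3017} \approx 74.082$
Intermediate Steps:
$d = - \frac{1}{24}$ ($d = - \frac{1}{6 \cdot 4} = \left(- \frac{1}{6}\right) \frac{1}{4} = - \frac{1}{24} \approx -0.041667$)
$O{\left(U \right)} = U$ ($O{\left(U \right)} = U + 0 = U$)
$- \frac{55876}{21 O{\left(\left(d + 18\right) \left(-7 + 5\right) \right)}} = - \frac{55876}{21 \left(- \frac{1}{24} + 18\right) \left(-7 + 5\right)} = - \frac{55876}{21 \cdot \frac{431}{24} \left(-2\right)} = - \frac{55876}{21 \left(- \frac{431}{12}\right)} = - \frac{55876}{- \frac{3017}{4}} = \left(-55876\right) \left(- \frac{4}{3017}\right) = \frac{223504}{3017}$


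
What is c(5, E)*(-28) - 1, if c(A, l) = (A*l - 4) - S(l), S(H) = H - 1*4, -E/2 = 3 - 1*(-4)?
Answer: 1567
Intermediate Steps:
E = -14 (E = -2*(3 - 1*(-4)) = -2*(3 + 4) = -2*7 = -14)
S(H) = -4 + H (S(H) = H - 4 = -4 + H)
c(A, l) = -l + A*l (c(A, l) = (A*l - 4) - (-4 + l) = (-4 + A*l) + (4 - l) = -l + A*l)
c(5, E)*(-28) - 1 = -14*(-1 + 5)*(-28) - 1 = -14*4*(-28) - 1 = -56*(-28) - 1 = 1568 - 1 = 1567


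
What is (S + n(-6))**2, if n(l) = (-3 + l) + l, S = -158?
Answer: 29929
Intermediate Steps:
n(l) = -3 + 2*l
(S + n(-6))**2 = (-158 + (-3 + 2*(-6)))**2 = (-158 + (-3 - 12))**2 = (-158 - 15)**2 = (-173)**2 = 29929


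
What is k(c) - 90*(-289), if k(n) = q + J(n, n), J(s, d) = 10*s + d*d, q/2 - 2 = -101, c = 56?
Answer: 29508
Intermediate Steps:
q = -198 (q = 4 + 2*(-101) = 4 - 202 = -198)
J(s, d) = d**2 + 10*s (J(s, d) = 10*s + d**2 = d**2 + 10*s)
k(n) = -198 + n**2 + 10*n (k(n) = -198 + (n**2 + 10*n) = -198 + n**2 + 10*n)
k(c) - 90*(-289) = (-198 + 56**2 + 10*56) - 90*(-289) = (-198 + 3136 + 560) - 1*(-26010) = 3498 + 26010 = 29508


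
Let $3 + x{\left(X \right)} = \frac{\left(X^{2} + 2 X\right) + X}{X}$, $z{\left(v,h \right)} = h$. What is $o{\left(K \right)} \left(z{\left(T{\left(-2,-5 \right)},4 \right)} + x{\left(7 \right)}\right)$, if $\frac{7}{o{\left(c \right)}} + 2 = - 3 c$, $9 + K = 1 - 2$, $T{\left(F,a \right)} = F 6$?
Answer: $\frac{11}{4} \approx 2.75$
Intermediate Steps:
$T{\left(F,a \right)} = 6 F$
$K = -10$ ($K = -9 + \left(1 - 2\right) = -9 - 1 = -10$)
$o{\left(c \right)} = \frac{7}{-2 - 3 c}$
$x{\left(X \right)} = -3 + \frac{X^{2} + 3 X}{X}$ ($x{\left(X \right)} = -3 + \frac{\left(X^{2} + 2 X\right) + X}{X} = -3 + \frac{X^{2} + 3 X}{X}$)
$o{\left(K \right)} \left(z{\left(T{\left(-2,-5 \right)},4 \right)} + x{\left(7 \right)}\right) = - \frac{7}{2 + 3 \left(-10\right)} \left(4 + 7\right) = - \frac{7}{2 - 30} \cdot 11 = - \frac{7}{-28} \cdot 11 = \left(-7\right) \left(- \frac{1}{28}\right) 11 = \frac{1}{4} \cdot 11 = \frac{11}{4}$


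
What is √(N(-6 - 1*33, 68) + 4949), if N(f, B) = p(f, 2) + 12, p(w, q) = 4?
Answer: √4965 ≈ 70.463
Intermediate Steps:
N(f, B) = 16 (N(f, B) = 4 + 12 = 16)
√(N(-6 - 1*33, 68) + 4949) = √(16 + 4949) = √4965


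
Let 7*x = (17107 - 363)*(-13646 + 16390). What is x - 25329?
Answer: 6538319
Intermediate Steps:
x = 6563648 (x = ((17107 - 363)*(-13646 + 16390))/7 = (16744*2744)/7 = (⅐)*45945536 = 6563648)
x - 25329 = 6563648 - 25329 = 6538319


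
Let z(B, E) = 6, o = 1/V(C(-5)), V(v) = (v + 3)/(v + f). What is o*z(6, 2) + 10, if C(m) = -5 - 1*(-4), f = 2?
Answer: 13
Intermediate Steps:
C(m) = -1 (C(m) = -5 + 4 = -1)
V(v) = (3 + v)/(2 + v) (V(v) = (v + 3)/(v + 2) = (3 + v)/(2 + v))
o = 1/2 (o = 1/((3 - 1)/(2 - 1)) = 1/(2/1) = 1/(1*2) = 1/2 ≈ 0.50000)
o*z(6, 2) + 10 = (1/2)*6 + 10 = 3 + 10 = 13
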